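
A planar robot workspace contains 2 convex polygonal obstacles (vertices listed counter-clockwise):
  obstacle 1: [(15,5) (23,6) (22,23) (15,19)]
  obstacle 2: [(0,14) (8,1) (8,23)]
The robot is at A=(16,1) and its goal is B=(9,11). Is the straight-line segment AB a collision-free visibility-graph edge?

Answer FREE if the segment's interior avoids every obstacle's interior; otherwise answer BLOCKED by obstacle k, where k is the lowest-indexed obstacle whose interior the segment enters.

FREE

Obstacle 1 [(15,5) (23,6) (22,23) (15,19)]:
  edge (15,5)–(23,6): clear
  edge (23,6)–(22,23): clear
  edge (22,23)–(15,19): clear
  edge (15,19)–(15,5): clear
  midpoint (25/2,6) outside
  → clear
Obstacle 2 [(0,14) (8,1) (8,23)]:
  edge (0,14)–(8,1): clear
  edge (8,1)–(8,23): clear
  edge (8,23)–(0,14): clear
  midpoint (25/2,6) outside
  → clear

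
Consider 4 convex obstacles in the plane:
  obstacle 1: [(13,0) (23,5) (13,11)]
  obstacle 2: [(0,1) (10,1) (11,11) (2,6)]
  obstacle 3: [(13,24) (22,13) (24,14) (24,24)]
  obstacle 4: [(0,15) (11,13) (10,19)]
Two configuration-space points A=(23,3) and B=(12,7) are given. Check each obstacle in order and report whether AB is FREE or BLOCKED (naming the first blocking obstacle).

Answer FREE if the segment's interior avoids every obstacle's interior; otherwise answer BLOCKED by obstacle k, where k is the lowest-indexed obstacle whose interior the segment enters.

Obstacle 1 [(13,0) (23,5) (13,11)]:
  edge (13,0)–(23,5): crosses AB
  edge (23,5)–(13,11): clear
  edge (13,11)–(13,0): crosses AB
  → BLOCKED
Obstacle 2 [(0,1) (10,1) (11,11) (2,6)]:
  edge (0,1)–(10,1): clear
  edge (10,1)–(11,11): clear
  edge (11,11)–(2,6): clear
  edge (2,6)–(0,1): clear
  midpoint (35/2,5) outside
  → clear
Obstacle 3 [(13,24) (22,13) (24,14) (24,24)]:
  edge (13,24)–(22,13): clear
  edge (22,13)–(24,14): clear
  edge (24,14)–(24,24): clear
  edge (24,24)–(13,24): clear
  midpoint (35/2,5) outside
  → clear
Obstacle 4 [(0,15) (11,13) (10,19)]:
  edge (0,15)–(11,13): clear
  edge (11,13)–(10,19): clear
  edge (10,19)–(0,15): clear
  midpoint (35/2,5) outside
  → clear

BLOCKED by obstacle 1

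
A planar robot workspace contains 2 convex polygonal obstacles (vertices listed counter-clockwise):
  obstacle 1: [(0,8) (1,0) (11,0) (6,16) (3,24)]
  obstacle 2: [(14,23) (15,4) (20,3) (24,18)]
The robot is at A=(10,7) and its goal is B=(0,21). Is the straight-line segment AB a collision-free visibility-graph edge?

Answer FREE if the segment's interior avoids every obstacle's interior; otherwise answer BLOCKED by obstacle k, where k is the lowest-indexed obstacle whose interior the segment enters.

BLOCKED by obstacle 1

Obstacle 1 [(0,8) (1,0) (11,0) (6,16) (3,24)]:
  edge (0,8)–(1,0): clear
  edge (1,0)–(11,0): clear
  edge (11,0)–(6,16): crosses AB
  edge (6,16)–(3,24): clear
  edge (3,24)–(0,8): crosses AB
  → BLOCKED
Obstacle 2 [(14,23) (15,4) (20,3) (24,18)]:
  edge (14,23)–(15,4): clear
  edge (15,4)–(20,3): clear
  edge (20,3)–(24,18): clear
  edge (24,18)–(14,23): clear
  midpoint (5,14) outside
  → clear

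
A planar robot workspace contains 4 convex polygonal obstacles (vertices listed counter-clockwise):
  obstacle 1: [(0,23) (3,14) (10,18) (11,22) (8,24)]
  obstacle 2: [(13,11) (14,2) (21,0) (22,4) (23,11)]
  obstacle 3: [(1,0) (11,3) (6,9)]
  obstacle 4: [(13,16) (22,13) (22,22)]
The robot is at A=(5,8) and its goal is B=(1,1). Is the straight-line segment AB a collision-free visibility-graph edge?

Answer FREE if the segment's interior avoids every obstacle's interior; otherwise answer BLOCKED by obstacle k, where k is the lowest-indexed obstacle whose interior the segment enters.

Obstacle 1 [(0,23) (3,14) (10,18) (11,22) (8,24)]:
  edge (0,23)–(3,14): clear
  edge (3,14)–(10,18): clear
  edge (10,18)–(11,22): clear
  edge (11,22)–(8,24): clear
  edge (8,24)–(0,23): clear
  midpoint (3,9/2) outside
  → clear
Obstacle 2 [(13,11) (14,2) (21,0) (22,4) (23,11)]:
  edge (13,11)–(14,2): clear
  edge (14,2)–(21,0): clear
  edge (21,0)–(22,4): clear
  edge (22,4)–(23,11): clear
  edge (23,11)–(13,11): clear
  midpoint (3,9/2) outside
  → clear
Obstacle 3 [(1,0) (11,3) (6,9)]:
  edge (1,0)–(11,3): clear
  edge (11,3)–(6,9): clear
  edge (6,9)–(1,0): clear
  midpoint (3,9/2) outside
  → clear
Obstacle 4 [(13,16) (22,13) (22,22)]:
  edge (13,16)–(22,13): clear
  edge (22,13)–(22,22): clear
  edge (22,22)–(13,16): clear
  midpoint (3,9/2) outside
  → clear

FREE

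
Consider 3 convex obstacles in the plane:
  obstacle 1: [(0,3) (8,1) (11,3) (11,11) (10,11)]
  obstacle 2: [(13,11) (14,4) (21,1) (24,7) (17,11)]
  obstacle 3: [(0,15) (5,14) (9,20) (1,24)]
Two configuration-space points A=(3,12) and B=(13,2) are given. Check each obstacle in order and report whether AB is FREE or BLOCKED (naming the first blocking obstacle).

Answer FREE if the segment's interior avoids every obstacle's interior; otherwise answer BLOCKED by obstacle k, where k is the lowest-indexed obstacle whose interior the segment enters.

Obstacle 1 [(0,3) (8,1) (11,3) (11,11) (10,11)]:
  edge (0,3)–(8,1): clear
  edge (8,1)–(11,3): clear
  edge (11,3)–(11,11): crosses AB
  edge (11,11)–(10,11): clear
  edge (10,11)–(0,3): crosses AB
  → BLOCKED
Obstacle 2 [(13,11) (14,4) (21,1) (24,7) (17,11)]:
  edge (13,11)–(14,4): clear
  edge (14,4)–(21,1): clear
  edge (21,1)–(24,7): clear
  edge (24,7)–(17,11): clear
  edge (17,11)–(13,11): clear
  midpoint (8,7) outside
  → clear
Obstacle 3 [(0,15) (5,14) (9,20) (1,24)]:
  edge (0,15)–(5,14): clear
  edge (5,14)–(9,20): clear
  edge (9,20)–(1,24): clear
  edge (1,24)–(0,15): clear
  midpoint (8,7) outside
  → clear

BLOCKED by obstacle 1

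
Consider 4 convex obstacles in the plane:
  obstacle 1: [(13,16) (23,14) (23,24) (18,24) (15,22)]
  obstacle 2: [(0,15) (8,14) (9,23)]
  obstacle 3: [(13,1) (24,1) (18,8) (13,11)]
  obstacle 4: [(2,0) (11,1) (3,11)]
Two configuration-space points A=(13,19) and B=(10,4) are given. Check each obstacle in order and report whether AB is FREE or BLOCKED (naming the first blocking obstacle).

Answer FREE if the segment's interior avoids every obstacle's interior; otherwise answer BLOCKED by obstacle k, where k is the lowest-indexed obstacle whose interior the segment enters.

FREE

Obstacle 1 [(13,16) (23,14) (23,24) (18,24) (15,22)]:
  edge (13,16)–(23,14): clear
  edge (23,14)–(23,24): clear
  edge (23,24)–(18,24): clear
  edge (18,24)–(15,22): clear
  edge (15,22)–(13,16): clear
  midpoint (23/2,23/2) outside
  → clear
Obstacle 2 [(0,15) (8,14) (9,23)]:
  edge (0,15)–(8,14): clear
  edge (8,14)–(9,23): clear
  edge (9,23)–(0,15): clear
  midpoint (23/2,23/2) outside
  → clear
Obstacle 3 [(13,1) (24,1) (18,8) (13,11)]:
  edge (13,1)–(24,1): clear
  edge (24,1)–(18,8): clear
  edge (18,8)–(13,11): clear
  edge (13,11)–(13,1): clear
  midpoint (23/2,23/2) outside
  → clear
Obstacle 4 [(2,0) (11,1) (3,11)]:
  edge (2,0)–(11,1): clear
  edge (11,1)–(3,11): clear
  edge (3,11)–(2,0): clear
  midpoint (23/2,23/2) outside
  → clear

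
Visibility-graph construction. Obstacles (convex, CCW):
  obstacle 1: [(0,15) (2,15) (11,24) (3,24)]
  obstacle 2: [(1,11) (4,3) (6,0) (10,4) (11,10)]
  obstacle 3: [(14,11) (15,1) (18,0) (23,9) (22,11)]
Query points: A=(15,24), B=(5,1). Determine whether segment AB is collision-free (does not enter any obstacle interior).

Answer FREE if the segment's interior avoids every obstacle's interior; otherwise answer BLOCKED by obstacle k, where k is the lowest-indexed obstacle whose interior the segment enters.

BLOCKED by obstacle 2

Obstacle 1 [(0,15) (2,15) (11,24) (3,24)]:
  edge (0,15)–(2,15): clear
  edge (2,15)–(11,24): clear
  edge (11,24)–(3,24): clear
  edge (3,24)–(0,15): clear
  midpoint (10,25/2) outside
  → clear
Obstacle 2 [(1,11) (4,3) (6,0) (10,4) (11,10)]:
  edge (1,11)–(4,3): clear
  edge (4,3)–(6,0): crosses AB
  edge (6,0)–(10,4): clear
  edge (10,4)–(11,10): clear
  edge (11,10)–(1,11): crosses AB
  → BLOCKED
Obstacle 3 [(14,11) (15,1) (18,0) (23,9) (22,11)]:
  edge (14,11)–(15,1): clear
  edge (15,1)–(18,0): clear
  edge (18,0)–(23,9): clear
  edge (23,9)–(22,11): clear
  edge (22,11)–(14,11): clear
  midpoint (10,25/2) outside
  → clear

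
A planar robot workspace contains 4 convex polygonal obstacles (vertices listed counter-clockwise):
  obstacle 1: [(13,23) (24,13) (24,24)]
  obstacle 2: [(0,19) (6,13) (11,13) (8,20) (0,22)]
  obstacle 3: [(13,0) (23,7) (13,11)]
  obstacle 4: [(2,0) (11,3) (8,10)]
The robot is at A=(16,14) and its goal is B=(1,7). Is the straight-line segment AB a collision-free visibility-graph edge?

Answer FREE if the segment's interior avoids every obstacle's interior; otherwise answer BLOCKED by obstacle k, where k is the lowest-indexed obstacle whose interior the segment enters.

FREE

Obstacle 1 [(13,23) (24,13) (24,24)]:
  edge (13,23)–(24,13): clear
  edge (24,13)–(24,24): clear
  edge (24,24)–(13,23): clear
  midpoint (17/2,21/2) outside
  → clear
Obstacle 2 [(0,19) (6,13) (11,13) (8,20) (0,22)]:
  edge (0,19)–(6,13): clear
  edge (6,13)–(11,13): clear
  edge (11,13)–(8,20): clear
  edge (8,20)–(0,22): clear
  edge (0,22)–(0,19): clear
  midpoint (17/2,21/2) outside
  → clear
Obstacle 3 [(13,0) (23,7) (13,11)]:
  edge (13,0)–(23,7): clear
  edge (23,7)–(13,11): clear
  edge (13,11)–(13,0): clear
  midpoint (17/2,21/2) outside
  → clear
Obstacle 4 [(2,0) (11,3) (8,10)]:
  edge (2,0)–(11,3): clear
  edge (11,3)–(8,10): clear
  edge (8,10)–(2,0): clear
  midpoint (17/2,21/2) outside
  → clear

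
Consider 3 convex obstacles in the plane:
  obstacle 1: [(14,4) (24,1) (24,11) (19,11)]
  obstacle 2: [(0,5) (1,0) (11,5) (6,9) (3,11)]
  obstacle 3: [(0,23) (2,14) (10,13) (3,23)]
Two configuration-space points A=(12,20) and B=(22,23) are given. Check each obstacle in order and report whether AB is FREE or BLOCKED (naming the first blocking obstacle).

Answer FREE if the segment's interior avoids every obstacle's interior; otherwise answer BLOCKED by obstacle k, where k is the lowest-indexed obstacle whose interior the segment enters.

Obstacle 1 [(14,4) (24,1) (24,11) (19,11)]:
  edge (14,4)–(24,1): clear
  edge (24,1)–(24,11): clear
  edge (24,11)–(19,11): clear
  edge (19,11)–(14,4): clear
  midpoint (17,43/2) outside
  → clear
Obstacle 2 [(0,5) (1,0) (11,5) (6,9) (3,11)]:
  edge (0,5)–(1,0): clear
  edge (1,0)–(11,5): clear
  edge (11,5)–(6,9): clear
  edge (6,9)–(3,11): clear
  edge (3,11)–(0,5): clear
  midpoint (17,43/2) outside
  → clear
Obstacle 3 [(0,23) (2,14) (10,13) (3,23)]:
  edge (0,23)–(2,14): clear
  edge (2,14)–(10,13): clear
  edge (10,13)–(3,23): clear
  edge (3,23)–(0,23): clear
  midpoint (17,43/2) outside
  → clear

FREE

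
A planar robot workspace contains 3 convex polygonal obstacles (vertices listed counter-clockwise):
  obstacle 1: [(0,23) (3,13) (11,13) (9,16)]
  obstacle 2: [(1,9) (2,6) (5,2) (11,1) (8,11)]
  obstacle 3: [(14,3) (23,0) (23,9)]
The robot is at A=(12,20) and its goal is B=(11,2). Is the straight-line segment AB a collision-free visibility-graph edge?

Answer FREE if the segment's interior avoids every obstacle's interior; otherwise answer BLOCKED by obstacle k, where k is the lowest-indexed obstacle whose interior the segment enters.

FREE

Obstacle 1 [(0,23) (3,13) (11,13) (9,16)]:
  edge (0,23)–(3,13): clear
  edge (3,13)–(11,13): clear
  edge (11,13)–(9,16): clear
  edge (9,16)–(0,23): clear
  midpoint (23/2,11) outside
  → clear
Obstacle 2 [(1,9) (2,6) (5,2) (11,1) (8,11)]:
  edge (1,9)–(2,6): clear
  edge (2,6)–(5,2): clear
  edge (5,2)–(11,1): clear
  edge (11,1)–(8,11): clear
  edge (8,11)–(1,9): clear
  midpoint (23/2,11) outside
  → clear
Obstacle 3 [(14,3) (23,0) (23,9)]:
  edge (14,3)–(23,0): clear
  edge (23,0)–(23,9): clear
  edge (23,9)–(14,3): clear
  midpoint (23/2,11) outside
  → clear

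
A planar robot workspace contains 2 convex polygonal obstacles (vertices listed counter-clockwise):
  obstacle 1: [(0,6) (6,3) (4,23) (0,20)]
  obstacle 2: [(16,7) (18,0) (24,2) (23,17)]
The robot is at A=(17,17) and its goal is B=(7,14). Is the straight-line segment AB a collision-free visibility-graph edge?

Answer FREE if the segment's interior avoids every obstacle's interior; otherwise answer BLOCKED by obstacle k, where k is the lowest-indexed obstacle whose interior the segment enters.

Obstacle 1 [(0,6) (6,3) (4,23) (0,20)]:
  edge (0,6)–(6,3): clear
  edge (6,3)–(4,23): clear
  edge (4,23)–(0,20): clear
  edge (0,20)–(0,6): clear
  midpoint (12,31/2) outside
  → clear
Obstacle 2 [(16,7) (18,0) (24,2) (23,17)]:
  edge (16,7)–(18,0): clear
  edge (18,0)–(24,2): clear
  edge (24,2)–(23,17): clear
  edge (23,17)–(16,7): clear
  midpoint (12,31/2) outside
  → clear

FREE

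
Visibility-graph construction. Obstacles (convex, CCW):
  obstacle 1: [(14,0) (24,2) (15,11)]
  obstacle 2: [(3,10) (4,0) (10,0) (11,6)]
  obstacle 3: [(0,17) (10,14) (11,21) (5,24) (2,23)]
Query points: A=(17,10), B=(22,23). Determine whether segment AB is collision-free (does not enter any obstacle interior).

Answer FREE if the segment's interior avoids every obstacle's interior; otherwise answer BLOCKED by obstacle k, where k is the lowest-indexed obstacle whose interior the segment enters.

FREE

Obstacle 1 [(14,0) (24,2) (15,11)]:
  edge (14,0)–(24,2): clear
  edge (24,2)–(15,11): clear
  edge (15,11)–(14,0): clear
  midpoint (39/2,33/2) outside
  → clear
Obstacle 2 [(3,10) (4,0) (10,0) (11,6)]:
  edge (3,10)–(4,0): clear
  edge (4,0)–(10,0): clear
  edge (10,0)–(11,6): clear
  edge (11,6)–(3,10): clear
  midpoint (39/2,33/2) outside
  → clear
Obstacle 3 [(0,17) (10,14) (11,21) (5,24) (2,23)]:
  edge (0,17)–(10,14): clear
  edge (10,14)–(11,21): clear
  edge (11,21)–(5,24): clear
  edge (5,24)–(2,23): clear
  edge (2,23)–(0,17): clear
  midpoint (39/2,33/2) outside
  → clear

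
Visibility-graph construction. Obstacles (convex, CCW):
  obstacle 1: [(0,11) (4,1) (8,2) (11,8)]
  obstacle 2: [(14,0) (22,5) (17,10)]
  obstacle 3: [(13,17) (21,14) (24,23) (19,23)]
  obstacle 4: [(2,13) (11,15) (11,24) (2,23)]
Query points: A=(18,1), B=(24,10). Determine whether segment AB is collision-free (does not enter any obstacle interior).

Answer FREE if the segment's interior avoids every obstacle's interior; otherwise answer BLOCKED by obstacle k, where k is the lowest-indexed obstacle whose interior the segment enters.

Obstacle 1 [(0,11) (4,1) (8,2) (11,8)]:
  edge (0,11)–(4,1): clear
  edge (4,1)–(8,2): clear
  edge (8,2)–(11,8): clear
  edge (11,8)–(0,11): clear
  midpoint (21,11/2) outside
  → clear
Obstacle 2 [(14,0) (22,5) (17,10)]:
  edge (14,0)–(22,5): crosses AB
  edge (22,5)–(17,10): crosses AB
  edge (17,10)–(14,0): clear
  → BLOCKED
Obstacle 3 [(13,17) (21,14) (24,23) (19,23)]:
  edge (13,17)–(21,14): clear
  edge (21,14)–(24,23): clear
  edge (24,23)–(19,23): clear
  edge (19,23)–(13,17): clear
  midpoint (21,11/2) outside
  → clear
Obstacle 4 [(2,13) (11,15) (11,24) (2,23)]:
  edge (2,13)–(11,15): clear
  edge (11,15)–(11,24): clear
  edge (11,24)–(2,23): clear
  edge (2,23)–(2,13): clear
  midpoint (21,11/2) outside
  → clear

BLOCKED by obstacle 2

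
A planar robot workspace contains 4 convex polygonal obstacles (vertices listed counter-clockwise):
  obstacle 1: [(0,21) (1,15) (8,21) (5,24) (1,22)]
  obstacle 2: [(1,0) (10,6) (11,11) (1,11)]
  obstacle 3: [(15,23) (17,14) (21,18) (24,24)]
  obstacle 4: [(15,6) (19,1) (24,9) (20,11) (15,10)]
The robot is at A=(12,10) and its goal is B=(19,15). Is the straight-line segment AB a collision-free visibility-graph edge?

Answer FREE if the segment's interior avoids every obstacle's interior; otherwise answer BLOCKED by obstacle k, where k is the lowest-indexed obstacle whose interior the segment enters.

FREE

Obstacle 1 [(0,21) (1,15) (8,21) (5,24) (1,22)]:
  edge (0,21)–(1,15): clear
  edge (1,15)–(8,21): clear
  edge (8,21)–(5,24): clear
  edge (5,24)–(1,22): clear
  edge (1,22)–(0,21): clear
  midpoint (31/2,25/2) outside
  → clear
Obstacle 2 [(1,0) (10,6) (11,11) (1,11)]:
  edge (1,0)–(10,6): clear
  edge (10,6)–(11,11): clear
  edge (11,11)–(1,11): clear
  edge (1,11)–(1,0): clear
  midpoint (31/2,25/2) outside
  → clear
Obstacle 3 [(15,23) (17,14) (21,18) (24,24)]:
  edge (15,23)–(17,14): clear
  edge (17,14)–(21,18): clear
  edge (21,18)–(24,24): clear
  edge (24,24)–(15,23): clear
  midpoint (31/2,25/2) outside
  → clear
Obstacle 4 [(15,6) (19,1) (24,9) (20,11) (15,10)]:
  edge (15,6)–(19,1): clear
  edge (19,1)–(24,9): clear
  edge (24,9)–(20,11): clear
  edge (20,11)–(15,10): clear
  edge (15,10)–(15,6): clear
  midpoint (31/2,25/2) outside
  → clear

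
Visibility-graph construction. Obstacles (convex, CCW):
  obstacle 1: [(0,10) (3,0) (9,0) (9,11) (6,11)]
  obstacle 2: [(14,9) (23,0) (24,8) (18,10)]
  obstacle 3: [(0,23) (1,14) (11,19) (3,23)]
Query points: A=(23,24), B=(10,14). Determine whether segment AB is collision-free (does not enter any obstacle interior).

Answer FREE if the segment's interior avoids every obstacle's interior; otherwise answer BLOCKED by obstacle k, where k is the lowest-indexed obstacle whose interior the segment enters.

FREE

Obstacle 1 [(0,10) (3,0) (9,0) (9,11) (6,11)]:
  edge (0,10)–(3,0): clear
  edge (3,0)–(9,0): clear
  edge (9,0)–(9,11): clear
  edge (9,11)–(6,11): clear
  edge (6,11)–(0,10): clear
  midpoint (33/2,19) outside
  → clear
Obstacle 2 [(14,9) (23,0) (24,8) (18,10)]:
  edge (14,9)–(23,0): clear
  edge (23,0)–(24,8): clear
  edge (24,8)–(18,10): clear
  edge (18,10)–(14,9): clear
  midpoint (33/2,19) outside
  → clear
Obstacle 3 [(0,23) (1,14) (11,19) (3,23)]:
  edge (0,23)–(1,14): clear
  edge (1,14)–(11,19): clear
  edge (11,19)–(3,23): clear
  edge (3,23)–(0,23): clear
  midpoint (33/2,19) outside
  → clear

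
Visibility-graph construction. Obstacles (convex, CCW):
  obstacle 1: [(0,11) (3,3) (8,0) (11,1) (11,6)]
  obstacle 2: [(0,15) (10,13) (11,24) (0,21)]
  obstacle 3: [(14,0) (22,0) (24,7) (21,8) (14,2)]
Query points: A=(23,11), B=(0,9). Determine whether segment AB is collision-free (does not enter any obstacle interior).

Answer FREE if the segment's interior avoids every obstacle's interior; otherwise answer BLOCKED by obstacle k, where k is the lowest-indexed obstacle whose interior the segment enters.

Obstacle 1 [(0,11) (3,3) (8,0) (11,1) (11,6)]:
  edge (0,11)–(3,3): crosses AB
  edge (3,3)–(8,0): clear
  edge (8,0)–(11,1): clear
  edge (11,1)–(11,6): clear
  edge (11,6)–(0,11): crosses AB
  → BLOCKED
Obstacle 2 [(0,15) (10,13) (11,24) (0,21)]:
  edge (0,15)–(10,13): clear
  edge (10,13)–(11,24): clear
  edge (11,24)–(0,21): clear
  edge (0,21)–(0,15): clear
  midpoint (23/2,10) outside
  → clear
Obstacle 3 [(14,0) (22,0) (24,7) (21,8) (14,2)]:
  edge (14,0)–(22,0): clear
  edge (22,0)–(24,7): clear
  edge (24,7)–(21,8): clear
  edge (21,8)–(14,2): clear
  edge (14,2)–(14,0): clear
  midpoint (23/2,10) outside
  → clear

BLOCKED by obstacle 1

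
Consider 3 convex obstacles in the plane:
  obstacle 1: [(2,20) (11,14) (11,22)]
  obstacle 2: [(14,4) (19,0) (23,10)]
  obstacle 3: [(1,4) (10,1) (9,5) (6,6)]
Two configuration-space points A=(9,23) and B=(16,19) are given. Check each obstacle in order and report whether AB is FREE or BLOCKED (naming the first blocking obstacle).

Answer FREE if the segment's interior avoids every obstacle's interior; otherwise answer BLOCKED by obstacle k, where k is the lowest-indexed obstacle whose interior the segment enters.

Obstacle 1 [(2,20) (11,14) (11,22)]:
  edge (2,20)–(11,14): clear
  edge (11,14)–(11,22): crosses AB
  edge (11,22)–(2,20): crosses AB
  → BLOCKED
Obstacle 2 [(14,4) (19,0) (23,10)]:
  edge (14,4)–(19,0): clear
  edge (19,0)–(23,10): clear
  edge (23,10)–(14,4): clear
  midpoint (25/2,21) outside
  → clear
Obstacle 3 [(1,4) (10,1) (9,5) (6,6)]:
  edge (1,4)–(10,1): clear
  edge (10,1)–(9,5): clear
  edge (9,5)–(6,6): clear
  edge (6,6)–(1,4): clear
  midpoint (25/2,21) outside
  → clear

BLOCKED by obstacle 1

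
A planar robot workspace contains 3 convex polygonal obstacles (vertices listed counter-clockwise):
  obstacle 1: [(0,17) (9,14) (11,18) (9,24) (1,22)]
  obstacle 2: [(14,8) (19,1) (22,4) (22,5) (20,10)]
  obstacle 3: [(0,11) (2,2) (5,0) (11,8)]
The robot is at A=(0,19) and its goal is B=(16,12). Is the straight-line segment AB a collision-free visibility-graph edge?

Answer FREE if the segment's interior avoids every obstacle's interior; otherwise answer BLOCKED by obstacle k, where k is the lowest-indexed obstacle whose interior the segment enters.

Obstacle 1 [(0,17) (9,14) (11,18) (9,24) (1,22)]:
  edge (0,17)–(9,14): clear
  edge (9,14)–(11,18): crosses AB
  edge (11,18)–(9,24): clear
  edge (9,24)–(1,22): clear
  edge (1,22)–(0,17): crosses AB
  → BLOCKED
Obstacle 2 [(14,8) (19,1) (22,4) (22,5) (20,10)]:
  edge (14,8)–(19,1): clear
  edge (19,1)–(22,4): clear
  edge (22,4)–(22,5): clear
  edge (22,5)–(20,10): clear
  edge (20,10)–(14,8): clear
  midpoint (8,31/2) outside
  → clear
Obstacle 3 [(0,11) (2,2) (5,0) (11,8)]:
  edge (0,11)–(2,2): clear
  edge (2,2)–(5,0): clear
  edge (5,0)–(11,8): clear
  edge (11,8)–(0,11): clear
  midpoint (8,31/2) outside
  → clear

BLOCKED by obstacle 1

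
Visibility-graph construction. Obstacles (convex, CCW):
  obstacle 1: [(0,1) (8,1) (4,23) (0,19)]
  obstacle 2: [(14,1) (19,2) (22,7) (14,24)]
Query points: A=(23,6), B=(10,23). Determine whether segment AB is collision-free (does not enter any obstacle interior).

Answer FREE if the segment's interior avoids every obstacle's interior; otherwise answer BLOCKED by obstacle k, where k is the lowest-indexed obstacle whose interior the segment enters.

Obstacle 1 [(0,1) (8,1) (4,23) (0,19)]:
  edge (0,1)–(8,1): clear
  edge (8,1)–(4,23): clear
  edge (4,23)–(0,19): clear
  edge (0,19)–(0,1): clear
  midpoint (33/2,29/2) outside
  → clear
Obstacle 2 [(14,1) (19,2) (22,7) (14,24)]:
  edge (14,1)–(19,2): clear
  edge (19,2)–(22,7): clear
  edge (22,7)–(14,24): crosses AB
  edge (14,24)–(14,1): crosses AB
  → BLOCKED

BLOCKED by obstacle 2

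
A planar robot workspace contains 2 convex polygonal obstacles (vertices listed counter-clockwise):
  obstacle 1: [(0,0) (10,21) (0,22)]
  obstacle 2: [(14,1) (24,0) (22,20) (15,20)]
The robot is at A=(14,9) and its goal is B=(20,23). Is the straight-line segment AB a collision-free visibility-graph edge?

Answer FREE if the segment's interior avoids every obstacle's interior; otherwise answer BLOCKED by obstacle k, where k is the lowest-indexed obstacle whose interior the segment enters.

Obstacle 1 [(0,0) (10,21) (0,22)]:
  edge (0,0)–(10,21): clear
  edge (10,21)–(0,22): clear
  edge (0,22)–(0,0): clear
  midpoint (17,16) outside
  → clear
Obstacle 2 [(14,1) (24,0) (22,20) (15,20)]:
  edge (14,1)–(24,0): clear
  edge (24,0)–(22,20): clear
  edge (22,20)–(15,20): crosses AB
  edge (15,20)–(14,1): crosses AB
  → BLOCKED

BLOCKED by obstacle 2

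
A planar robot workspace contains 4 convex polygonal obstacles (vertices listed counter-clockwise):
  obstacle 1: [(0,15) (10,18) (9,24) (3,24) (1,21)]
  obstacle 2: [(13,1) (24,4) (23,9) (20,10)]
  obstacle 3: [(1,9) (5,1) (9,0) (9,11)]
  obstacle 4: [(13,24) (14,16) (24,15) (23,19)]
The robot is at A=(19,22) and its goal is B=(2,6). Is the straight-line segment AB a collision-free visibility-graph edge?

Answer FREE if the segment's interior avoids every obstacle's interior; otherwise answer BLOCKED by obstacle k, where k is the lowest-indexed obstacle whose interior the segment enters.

BLOCKED by obstacle 3

Obstacle 1 [(0,15) (10,18) (9,24) (3,24) (1,21)]:
  edge (0,15)–(10,18): clear
  edge (10,18)–(9,24): clear
  edge (9,24)–(3,24): clear
  edge (3,24)–(1,21): clear
  edge (1,21)–(0,15): clear
  midpoint (21/2,14) outside
  → clear
Obstacle 2 [(13,1) (24,4) (23,9) (20,10)]:
  edge (13,1)–(24,4): clear
  edge (24,4)–(23,9): clear
  edge (23,9)–(20,10): clear
  edge (20,10)–(13,1): clear
  midpoint (21/2,14) outside
  → clear
Obstacle 3 [(1,9) (5,1) (9,0) (9,11)]:
  edge (1,9)–(5,1): crosses AB
  edge (5,1)–(9,0): clear
  edge (9,0)–(9,11): clear
  edge (9,11)–(1,9): crosses AB
  → BLOCKED
Obstacle 4 [(13,24) (14,16) (24,15) (23,19)]:
  edge (13,24)–(14,16): crosses AB
  edge (14,16)–(24,15): clear
  edge (24,15)–(23,19): clear
  edge (23,19)–(13,24): crosses AB
  → BLOCKED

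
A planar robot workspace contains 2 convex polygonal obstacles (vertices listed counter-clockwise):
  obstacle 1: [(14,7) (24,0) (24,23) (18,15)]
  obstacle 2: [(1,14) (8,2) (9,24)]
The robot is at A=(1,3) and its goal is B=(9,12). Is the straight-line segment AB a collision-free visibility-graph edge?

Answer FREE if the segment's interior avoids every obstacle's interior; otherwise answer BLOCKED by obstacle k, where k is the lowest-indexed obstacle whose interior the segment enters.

Obstacle 1 [(14,7) (24,0) (24,23) (18,15)]:
  edge (14,7)–(24,0): clear
  edge (24,0)–(24,23): clear
  edge (24,23)–(18,15): clear
  edge (18,15)–(14,7): clear
  midpoint (5,15/2) outside
  → clear
Obstacle 2 [(1,14) (8,2) (9,24)]:
  edge (1,14)–(8,2): crosses AB
  edge (8,2)–(9,24): crosses AB
  edge (9,24)–(1,14): clear
  → BLOCKED

BLOCKED by obstacle 2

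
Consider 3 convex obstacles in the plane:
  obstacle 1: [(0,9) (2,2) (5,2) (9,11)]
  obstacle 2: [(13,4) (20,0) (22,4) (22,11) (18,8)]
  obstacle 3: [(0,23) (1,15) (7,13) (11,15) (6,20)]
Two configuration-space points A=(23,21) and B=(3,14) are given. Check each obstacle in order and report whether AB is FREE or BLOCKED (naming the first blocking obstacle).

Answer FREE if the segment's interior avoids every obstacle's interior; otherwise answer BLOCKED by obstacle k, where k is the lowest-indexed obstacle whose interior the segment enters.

BLOCKED by obstacle 3

Obstacle 1 [(0,9) (2,2) (5,2) (9,11)]:
  edge (0,9)–(2,2): clear
  edge (2,2)–(5,2): clear
  edge (5,2)–(9,11): clear
  edge (9,11)–(0,9): clear
  midpoint (13,35/2) outside
  → clear
Obstacle 2 [(13,4) (20,0) (22,4) (22,11) (18,8)]:
  edge (13,4)–(20,0): clear
  edge (20,0)–(22,4): clear
  edge (22,4)–(22,11): clear
  edge (22,11)–(18,8): clear
  edge (18,8)–(13,4): clear
  midpoint (13,35/2) outside
  → clear
Obstacle 3 [(0,23) (1,15) (7,13) (11,15) (6,20)]:
  edge (0,23)–(1,15): clear
  edge (1,15)–(7,13): crosses AB
  edge (7,13)–(11,15): clear
  edge (11,15)–(6,20): crosses AB
  edge (6,20)–(0,23): clear
  → BLOCKED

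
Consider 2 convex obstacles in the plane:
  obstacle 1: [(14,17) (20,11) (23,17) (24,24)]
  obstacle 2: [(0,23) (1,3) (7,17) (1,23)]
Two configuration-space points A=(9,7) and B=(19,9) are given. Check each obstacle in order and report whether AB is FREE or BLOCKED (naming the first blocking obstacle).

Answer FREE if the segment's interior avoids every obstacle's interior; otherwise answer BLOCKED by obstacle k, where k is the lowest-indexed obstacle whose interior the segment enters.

FREE

Obstacle 1 [(14,17) (20,11) (23,17) (24,24)]:
  edge (14,17)–(20,11): clear
  edge (20,11)–(23,17): clear
  edge (23,17)–(24,24): clear
  edge (24,24)–(14,17): clear
  midpoint (14,8) outside
  → clear
Obstacle 2 [(0,23) (1,3) (7,17) (1,23)]:
  edge (0,23)–(1,3): clear
  edge (1,3)–(7,17): clear
  edge (7,17)–(1,23): clear
  edge (1,23)–(0,23): clear
  midpoint (14,8) outside
  → clear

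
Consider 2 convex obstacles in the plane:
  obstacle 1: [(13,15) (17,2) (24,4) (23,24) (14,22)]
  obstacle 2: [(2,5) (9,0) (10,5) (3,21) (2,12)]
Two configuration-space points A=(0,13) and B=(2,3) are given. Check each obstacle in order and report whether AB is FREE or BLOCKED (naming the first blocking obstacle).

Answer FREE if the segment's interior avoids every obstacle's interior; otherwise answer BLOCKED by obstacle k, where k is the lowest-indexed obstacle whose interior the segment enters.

Obstacle 1 [(13,15) (17,2) (24,4) (23,24) (14,22)]:
  edge (13,15)–(17,2): clear
  edge (17,2)–(24,4): clear
  edge (24,4)–(23,24): clear
  edge (23,24)–(14,22): clear
  edge (14,22)–(13,15): clear
  midpoint (1,8) outside
  → clear
Obstacle 2 [(2,5) (9,0) (10,5) (3,21) (2,12)]:
  edge (2,5)–(9,0): clear
  edge (9,0)–(10,5): clear
  edge (10,5)–(3,21): clear
  edge (3,21)–(2,12): clear
  edge (2,12)–(2,5): clear
  midpoint (1,8) outside
  → clear

FREE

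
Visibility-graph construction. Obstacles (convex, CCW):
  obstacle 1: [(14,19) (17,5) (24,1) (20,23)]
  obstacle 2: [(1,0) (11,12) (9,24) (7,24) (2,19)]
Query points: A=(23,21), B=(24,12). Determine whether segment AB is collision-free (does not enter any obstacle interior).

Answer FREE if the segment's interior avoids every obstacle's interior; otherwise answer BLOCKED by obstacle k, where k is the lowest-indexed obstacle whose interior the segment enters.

Obstacle 1 [(14,19) (17,5) (24,1) (20,23)]:
  edge (14,19)–(17,5): clear
  edge (17,5)–(24,1): clear
  edge (24,1)–(20,23): clear
  edge (20,23)–(14,19): clear
  midpoint (47/2,33/2) outside
  → clear
Obstacle 2 [(1,0) (11,12) (9,24) (7,24) (2,19)]:
  edge (1,0)–(11,12): clear
  edge (11,12)–(9,24): clear
  edge (9,24)–(7,24): clear
  edge (7,24)–(2,19): clear
  edge (2,19)–(1,0): clear
  midpoint (47/2,33/2) outside
  → clear

FREE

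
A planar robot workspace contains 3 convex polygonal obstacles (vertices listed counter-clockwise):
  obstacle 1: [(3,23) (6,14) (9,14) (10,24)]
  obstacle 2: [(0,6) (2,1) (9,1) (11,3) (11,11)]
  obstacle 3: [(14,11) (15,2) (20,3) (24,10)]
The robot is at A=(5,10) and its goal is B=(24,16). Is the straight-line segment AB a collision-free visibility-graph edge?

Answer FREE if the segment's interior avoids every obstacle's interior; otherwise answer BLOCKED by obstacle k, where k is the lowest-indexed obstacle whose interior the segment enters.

Obstacle 1 [(3,23) (6,14) (9,14) (10,24)]:
  edge (3,23)–(6,14): clear
  edge (6,14)–(9,14): clear
  edge (9,14)–(10,24): clear
  edge (10,24)–(3,23): clear
  midpoint (29/2,13) outside
  → clear
Obstacle 2 [(0,6) (2,1) (9,1) (11,3) (11,11)]:
  edge (0,6)–(2,1): clear
  edge (2,1)–(9,1): clear
  edge (9,1)–(11,3): clear
  edge (11,3)–(11,11): clear
  edge (11,11)–(0,6): clear
  midpoint (29/2,13) outside
  → clear
Obstacle 3 [(14,11) (15,2) (20,3) (24,10)]:
  edge (14,11)–(15,2): clear
  edge (15,2)–(20,3): clear
  edge (20,3)–(24,10): clear
  edge (24,10)–(14,11): clear
  midpoint (29/2,13) outside
  → clear

FREE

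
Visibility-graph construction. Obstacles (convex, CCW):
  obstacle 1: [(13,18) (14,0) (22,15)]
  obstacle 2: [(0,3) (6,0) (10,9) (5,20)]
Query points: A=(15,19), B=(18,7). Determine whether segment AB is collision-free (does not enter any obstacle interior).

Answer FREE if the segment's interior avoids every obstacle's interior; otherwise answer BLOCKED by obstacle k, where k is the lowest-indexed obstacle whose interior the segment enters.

BLOCKED by obstacle 1

Obstacle 1 [(13,18) (14,0) (22,15)]:
  edge (13,18)–(14,0): clear
  edge (14,0)–(22,15): crosses AB
  edge (22,15)–(13,18): crosses AB
  → BLOCKED
Obstacle 2 [(0,3) (6,0) (10,9) (5,20)]:
  edge (0,3)–(6,0): clear
  edge (6,0)–(10,9): clear
  edge (10,9)–(5,20): clear
  edge (5,20)–(0,3): clear
  midpoint (33/2,13) outside
  → clear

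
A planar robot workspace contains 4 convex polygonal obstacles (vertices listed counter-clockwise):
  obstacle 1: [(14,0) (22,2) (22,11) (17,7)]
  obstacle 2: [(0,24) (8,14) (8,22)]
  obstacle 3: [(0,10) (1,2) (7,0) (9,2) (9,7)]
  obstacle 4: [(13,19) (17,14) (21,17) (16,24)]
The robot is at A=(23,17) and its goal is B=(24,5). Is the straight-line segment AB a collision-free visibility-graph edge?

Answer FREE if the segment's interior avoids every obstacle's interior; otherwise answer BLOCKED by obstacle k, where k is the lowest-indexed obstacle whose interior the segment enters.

FREE

Obstacle 1 [(14,0) (22,2) (22,11) (17,7)]:
  edge (14,0)–(22,2): clear
  edge (22,2)–(22,11): clear
  edge (22,11)–(17,7): clear
  edge (17,7)–(14,0): clear
  midpoint (47/2,11) outside
  → clear
Obstacle 2 [(0,24) (8,14) (8,22)]:
  edge (0,24)–(8,14): clear
  edge (8,14)–(8,22): clear
  edge (8,22)–(0,24): clear
  midpoint (47/2,11) outside
  → clear
Obstacle 3 [(0,10) (1,2) (7,0) (9,2) (9,7)]:
  edge (0,10)–(1,2): clear
  edge (1,2)–(7,0): clear
  edge (7,0)–(9,2): clear
  edge (9,2)–(9,7): clear
  edge (9,7)–(0,10): clear
  midpoint (47/2,11) outside
  → clear
Obstacle 4 [(13,19) (17,14) (21,17) (16,24)]:
  edge (13,19)–(17,14): clear
  edge (17,14)–(21,17): clear
  edge (21,17)–(16,24): clear
  edge (16,24)–(13,19): clear
  midpoint (47/2,11) outside
  → clear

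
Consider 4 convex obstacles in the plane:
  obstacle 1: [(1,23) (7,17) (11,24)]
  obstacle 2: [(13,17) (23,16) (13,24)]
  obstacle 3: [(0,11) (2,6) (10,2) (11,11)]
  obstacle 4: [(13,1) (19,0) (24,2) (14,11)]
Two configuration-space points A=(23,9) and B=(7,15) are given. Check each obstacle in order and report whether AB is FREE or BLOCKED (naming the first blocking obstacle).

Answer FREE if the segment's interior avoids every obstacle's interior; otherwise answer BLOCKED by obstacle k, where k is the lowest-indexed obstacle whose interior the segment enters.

Obstacle 1 [(1,23) (7,17) (11,24)]:
  edge (1,23)–(7,17): clear
  edge (7,17)–(11,24): clear
  edge (11,24)–(1,23): clear
  midpoint (15,12) outside
  → clear
Obstacle 2 [(13,17) (23,16) (13,24)]:
  edge (13,17)–(23,16): clear
  edge (23,16)–(13,24): clear
  edge (13,24)–(13,17): clear
  midpoint (15,12) outside
  → clear
Obstacle 3 [(0,11) (2,6) (10,2) (11,11)]:
  edge (0,11)–(2,6): clear
  edge (2,6)–(10,2): clear
  edge (10,2)–(11,11): clear
  edge (11,11)–(0,11): clear
  midpoint (15,12) outside
  → clear
Obstacle 4 [(13,1) (19,0) (24,2) (14,11)]:
  edge (13,1)–(19,0): clear
  edge (19,0)–(24,2): clear
  edge (24,2)–(14,11): clear
  edge (14,11)–(13,1): clear
  midpoint (15,12) outside
  → clear

FREE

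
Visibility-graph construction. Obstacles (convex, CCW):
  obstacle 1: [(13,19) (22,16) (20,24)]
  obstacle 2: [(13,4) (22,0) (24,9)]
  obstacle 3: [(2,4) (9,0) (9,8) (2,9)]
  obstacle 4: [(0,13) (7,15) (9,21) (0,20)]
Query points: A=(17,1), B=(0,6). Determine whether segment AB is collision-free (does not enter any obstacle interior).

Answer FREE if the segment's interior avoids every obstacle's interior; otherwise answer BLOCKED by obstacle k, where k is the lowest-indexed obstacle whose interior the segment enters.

Obstacle 1 [(13,19) (22,16) (20,24)]:
  edge (13,19)–(22,16): clear
  edge (22,16)–(20,24): clear
  edge (20,24)–(13,19): clear
  midpoint (17/2,7/2) outside
  → clear
Obstacle 2 [(13,4) (22,0) (24,9)]:
  edge (13,4)–(22,0): clear
  edge (22,0)–(24,9): clear
  edge (24,9)–(13,4): clear
  midpoint (17/2,7/2) outside
  → clear
Obstacle 3 [(2,4) (9,0) (9,8) (2,9)]:
  edge (2,4)–(9,0): clear
  edge (9,0)–(9,8): crosses AB
  edge (9,8)–(2,9): clear
  edge (2,9)–(2,4): crosses AB
  → BLOCKED
Obstacle 4 [(0,13) (7,15) (9,21) (0,20)]:
  edge (0,13)–(7,15): clear
  edge (7,15)–(9,21): clear
  edge (9,21)–(0,20): clear
  edge (0,20)–(0,13): clear
  midpoint (17/2,7/2) outside
  → clear

BLOCKED by obstacle 3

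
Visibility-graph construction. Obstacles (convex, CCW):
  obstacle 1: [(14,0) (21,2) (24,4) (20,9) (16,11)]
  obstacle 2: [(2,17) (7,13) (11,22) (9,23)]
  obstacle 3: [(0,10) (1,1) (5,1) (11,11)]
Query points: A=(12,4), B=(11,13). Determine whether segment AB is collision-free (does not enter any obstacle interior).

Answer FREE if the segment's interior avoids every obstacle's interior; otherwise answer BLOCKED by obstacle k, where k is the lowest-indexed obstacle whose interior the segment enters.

Obstacle 1 [(14,0) (21,2) (24,4) (20,9) (16,11)]:
  edge (14,0)–(21,2): clear
  edge (21,2)–(24,4): clear
  edge (24,4)–(20,9): clear
  edge (20,9)–(16,11): clear
  edge (16,11)–(14,0): clear
  midpoint (23/2,17/2) outside
  → clear
Obstacle 2 [(2,17) (7,13) (11,22) (9,23)]:
  edge (2,17)–(7,13): clear
  edge (7,13)–(11,22): clear
  edge (11,22)–(9,23): clear
  edge (9,23)–(2,17): clear
  midpoint (23/2,17/2) outside
  → clear
Obstacle 3 [(0,10) (1,1) (5,1) (11,11)]:
  edge (0,10)–(1,1): clear
  edge (1,1)–(5,1): clear
  edge (5,1)–(11,11): clear
  edge (11,11)–(0,10): clear
  midpoint (23/2,17/2) outside
  → clear

FREE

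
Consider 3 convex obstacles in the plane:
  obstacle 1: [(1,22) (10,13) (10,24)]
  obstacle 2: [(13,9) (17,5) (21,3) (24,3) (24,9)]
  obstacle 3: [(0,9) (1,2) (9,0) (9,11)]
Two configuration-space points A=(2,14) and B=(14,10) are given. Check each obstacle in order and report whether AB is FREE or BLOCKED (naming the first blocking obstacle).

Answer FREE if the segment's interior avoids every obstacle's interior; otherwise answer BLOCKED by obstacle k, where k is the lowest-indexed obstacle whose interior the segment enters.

FREE

Obstacle 1 [(1,22) (10,13) (10,24)]:
  edge (1,22)–(10,13): clear
  edge (10,13)–(10,24): clear
  edge (10,24)–(1,22): clear
  midpoint (8,12) outside
  → clear
Obstacle 2 [(13,9) (17,5) (21,3) (24,3) (24,9)]:
  edge (13,9)–(17,5): clear
  edge (17,5)–(21,3): clear
  edge (21,3)–(24,3): clear
  edge (24,3)–(24,9): clear
  edge (24,9)–(13,9): clear
  midpoint (8,12) outside
  → clear
Obstacle 3 [(0,9) (1,2) (9,0) (9,11)]:
  edge (0,9)–(1,2): clear
  edge (1,2)–(9,0): clear
  edge (9,0)–(9,11): clear
  edge (9,11)–(0,9): clear
  midpoint (8,12) outside
  → clear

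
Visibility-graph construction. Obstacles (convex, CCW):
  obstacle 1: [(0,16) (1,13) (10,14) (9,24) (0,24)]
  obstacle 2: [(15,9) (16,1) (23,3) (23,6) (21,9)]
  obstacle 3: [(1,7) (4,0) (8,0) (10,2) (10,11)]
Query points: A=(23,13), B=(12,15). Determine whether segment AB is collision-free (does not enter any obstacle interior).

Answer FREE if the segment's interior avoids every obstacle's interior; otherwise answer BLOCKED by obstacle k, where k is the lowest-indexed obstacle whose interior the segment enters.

Obstacle 1 [(0,16) (1,13) (10,14) (9,24) (0,24)]:
  edge (0,16)–(1,13): clear
  edge (1,13)–(10,14): clear
  edge (10,14)–(9,24): clear
  edge (9,24)–(0,24): clear
  edge (0,24)–(0,16): clear
  midpoint (35/2,14) outside
  → clear
Obstacle 2 [(15,9) (16,1) (23,3) (23,6) (21,9)]:
  edge (15,9)–(16,1): clear
  edge (16,1)–(23,3): clear
  edge (23,3)–(23,6): clear
  edge (23,6)–(21,9): clear
  edge (21,9)–(15,9): clear
  midpoint (35/2,14) outside
  → clear
Obstacle 3 [(1,7) (4,0) (8,0) (10,2) (10,11)]:
  edge (1,7)–(4,0): clear
  edge (4,0)–(8,0): clear
  edge (8,0)–(10,2): clear
  edge (10,2)–(10,11): clear
  edge (10,11)–(1,7): clear
  midpoint (35/2,14) outside
  → clear

FREE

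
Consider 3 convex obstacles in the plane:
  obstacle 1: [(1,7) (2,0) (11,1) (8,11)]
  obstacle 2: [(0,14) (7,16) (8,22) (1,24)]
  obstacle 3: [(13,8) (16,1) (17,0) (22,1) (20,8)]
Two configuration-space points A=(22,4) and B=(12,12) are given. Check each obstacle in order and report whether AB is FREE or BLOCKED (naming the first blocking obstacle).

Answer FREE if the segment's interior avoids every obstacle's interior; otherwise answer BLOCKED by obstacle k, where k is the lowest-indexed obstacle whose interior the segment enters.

Obstacle 1 [(1,7) (2,0) (11,1) (8,11)]:
  edge (1,7)–(2,0): clear
  edge (2,0)–(11,1): clear
  edge (11,1)–(8,11): clear
  edge (8,11)–(1,7): clear
  midpoint (17,8) outside
  → clear
Obstacle 2 [(0,14) (7,16) (8,22) (1,24)]:
  edge (0,14)–(7,16): clear
  edge (7,16)–(8,22): clear
  edge (8,22)–(1,24): clear
  edge (1,24)–(0,14): clear
  midpoint (17,8) outside
  → clear
Obstacle 3 [(13,8) (16,1) (17,0) (22,1) (20,8)]:
  edge (13,8)–(16,1): clear
  edge (16,1)–(17,0): clear
  edge (17,0)–(22,1): clear
  edge (22,1)–(20,8): crosses AB
  edge (20,8)–(13,8): crosses AB
  → BLOCKED

BLOCKED by obstacle 3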